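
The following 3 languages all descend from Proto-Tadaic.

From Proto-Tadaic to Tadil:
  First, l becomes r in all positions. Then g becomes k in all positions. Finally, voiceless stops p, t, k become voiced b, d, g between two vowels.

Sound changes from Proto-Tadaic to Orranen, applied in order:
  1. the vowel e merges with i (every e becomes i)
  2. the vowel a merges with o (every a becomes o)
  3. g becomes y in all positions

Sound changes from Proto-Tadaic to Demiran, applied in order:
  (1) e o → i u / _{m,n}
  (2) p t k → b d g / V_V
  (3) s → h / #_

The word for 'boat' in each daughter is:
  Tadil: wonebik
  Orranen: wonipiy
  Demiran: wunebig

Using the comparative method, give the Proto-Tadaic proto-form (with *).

*wonepig

Position 2: Tadil has o, Orranen has o, Demiran has u. Tadil preserves o here (none of its changes turn any other segment into o), so the proto-segment is *o.
Position 5: Tadil has b, Orranen has p, Demiran has b. Orranen preserves p here (none of its changes turn any other segment into p), so the proto-segment is *p.
Position 7: Tadil has k, Orranen has y, Demiran has g. Taking the neighbouring segments as reconstructed: Tadil k could go back to *k or *g; Orranen y could go back to *g or *y; Demiran g can only go back to *g — the one source consistent with every daughter is *g.
This points to *wonepig. Verify forward in each daughter:
Tadil: start from *wonepig.
  rule 1: no change — wonepig
  rule 2 (unconditioned shift): wonepig → wonepik
  rule 3 (intervocalic voicing): wonepik → wonebik
  ⇒ Tadil wonebik
Orranen: start from *wonepig.
  rule 1 (vowel merger): wonepig → wonipig
  rule 2: no change — wonipig
  rule 3 (unconditioned shift): wonipig → wonipiy
  ⇒ Orranen wonipiy
Demiran: *wonepig
  wonepig → wunepig   [pre-nasal raising]
  wunepig → wunebig   [intervocalic voicing]
  wunebig (rule 3 does not apply)
  giving Demiran wunebig.
No other proto-form is consistent with every reflex, so the reconstruction is *wonepig.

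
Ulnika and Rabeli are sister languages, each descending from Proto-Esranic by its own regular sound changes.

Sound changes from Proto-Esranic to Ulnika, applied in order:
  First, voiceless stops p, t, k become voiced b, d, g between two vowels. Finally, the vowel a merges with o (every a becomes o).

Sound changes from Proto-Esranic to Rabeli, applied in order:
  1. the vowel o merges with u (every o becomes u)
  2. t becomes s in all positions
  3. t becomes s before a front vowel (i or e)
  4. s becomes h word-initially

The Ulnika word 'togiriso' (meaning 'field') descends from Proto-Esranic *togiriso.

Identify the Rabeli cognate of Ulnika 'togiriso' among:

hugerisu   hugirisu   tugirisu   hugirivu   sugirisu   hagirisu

hugirisu

Rabeli: start from *togiriso.
  rule 1 (vowel merger): togiriso → tugirisu
  rule 2 (unconditioned shift): tugirisu → sugirisu
  rule 3: no change — sugirisu
  rule 4 (debuccalisation): sugirisu → hugirisu
  ⇒ Rabeli hugirisu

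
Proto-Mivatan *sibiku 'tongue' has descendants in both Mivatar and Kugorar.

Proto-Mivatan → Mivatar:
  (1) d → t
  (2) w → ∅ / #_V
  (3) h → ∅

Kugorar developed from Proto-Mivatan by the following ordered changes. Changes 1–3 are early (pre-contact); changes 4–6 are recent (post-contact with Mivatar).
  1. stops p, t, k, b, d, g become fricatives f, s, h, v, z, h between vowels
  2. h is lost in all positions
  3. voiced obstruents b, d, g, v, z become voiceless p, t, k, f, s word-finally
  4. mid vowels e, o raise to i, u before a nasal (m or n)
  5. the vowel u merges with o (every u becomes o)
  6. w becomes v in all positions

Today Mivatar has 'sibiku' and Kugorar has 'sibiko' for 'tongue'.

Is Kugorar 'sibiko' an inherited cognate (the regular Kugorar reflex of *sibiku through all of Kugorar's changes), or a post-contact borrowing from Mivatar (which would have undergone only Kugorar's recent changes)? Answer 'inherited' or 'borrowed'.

If inherited, *sibiku would pass through all of Kugorar's changes:
Kugorar: *sibiku
  sibiku → sivihu   [intervocalic lenition]
  sivihu → siviu   [h-loss]
  siviu (rule 3 does not apply)
  siviu (rule 4 does not apply)
  siviu → sivio   [vowel merger]
  sivio (rule 6 does not apply)
  giving Kugorar sivio.
If borrowed from Mivatar 'sibiku' after the early changes, it would undergo only the recent ones:
  rule 4 (pre-nasal raising): no change (sibiku)
  rule 5 (vowel merger): sibiku → sibiko
  rule 6 (unconditioned shift): no change (sibiko)
  ⇒ as a loan: sibiko
Kugorar 'sibiko' matches the loan outcome 'sibiko', not the inherited 'sivio' — it skipped the early Kugorar changes, so it was borrowed from Mivatar.

borrowed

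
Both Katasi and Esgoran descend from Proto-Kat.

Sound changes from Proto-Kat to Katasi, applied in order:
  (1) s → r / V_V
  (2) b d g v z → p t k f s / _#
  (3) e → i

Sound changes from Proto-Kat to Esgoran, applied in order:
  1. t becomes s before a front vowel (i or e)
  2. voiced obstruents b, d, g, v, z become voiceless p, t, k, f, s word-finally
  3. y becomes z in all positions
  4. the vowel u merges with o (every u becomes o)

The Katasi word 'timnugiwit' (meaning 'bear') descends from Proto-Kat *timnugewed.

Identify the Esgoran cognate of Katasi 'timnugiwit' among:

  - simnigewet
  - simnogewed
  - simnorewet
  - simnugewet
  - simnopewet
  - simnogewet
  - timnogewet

Esgoran: *timnugewed
  timnugewed → simnugewed   [palatalisation]
  simnugewed → simnugewet   [final devoicing]
  simnugewet (rule 3 does not apply)
  simnugewet → simnogewet   [vowel merger]
  giving Esgoran simnogewet.
Among the options, 'simnogewet' alone shows every Esgoran change applied in order.

simnogewet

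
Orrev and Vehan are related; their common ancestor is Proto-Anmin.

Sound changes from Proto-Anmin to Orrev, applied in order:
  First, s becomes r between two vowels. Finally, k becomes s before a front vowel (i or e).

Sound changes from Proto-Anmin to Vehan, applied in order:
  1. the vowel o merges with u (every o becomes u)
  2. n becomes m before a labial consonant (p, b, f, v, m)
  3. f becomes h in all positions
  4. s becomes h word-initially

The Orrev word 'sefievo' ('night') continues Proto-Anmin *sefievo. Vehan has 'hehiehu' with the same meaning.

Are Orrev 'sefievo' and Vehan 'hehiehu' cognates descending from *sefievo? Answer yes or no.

Derive the expected Vehan reflex of *sefievo:
Vehan: *sefievo
  sefievo → sefievu   [vowel merger]
  sefievu (rule 2 does not apply)
  sefievu → sehievu   [unconditioned shift]
  sehievu → hehievu   [debuccalisation]
  giving Vehan hehievu.
The regular Vehan reflex would be 'hehievu', but the attested form is 'hehiehu'. The correspondence is irregular, so they are not cognates (the Vehan form has a different source).

no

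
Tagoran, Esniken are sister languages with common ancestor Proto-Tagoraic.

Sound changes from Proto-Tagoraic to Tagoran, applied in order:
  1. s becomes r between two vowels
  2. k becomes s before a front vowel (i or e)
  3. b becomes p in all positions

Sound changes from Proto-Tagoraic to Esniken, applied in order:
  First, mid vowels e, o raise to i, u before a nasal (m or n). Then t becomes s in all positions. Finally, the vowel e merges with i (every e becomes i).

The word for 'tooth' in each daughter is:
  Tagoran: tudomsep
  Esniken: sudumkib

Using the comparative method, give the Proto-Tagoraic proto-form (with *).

Position 7: Tagoran has e, Esniken has i. Tagoran preserves e here (none of its changes turn any other segment into e), so the proto-segment is *e.
Position 6: Tagoran has s, Esniken has k. Esniken preserves k here (none of its changes turn any other segment into k), so the proto-segment is *k.
This points to *tudomkeb. Verify forward in each daughter:
Tagoran: *tudomkeb > tudomseb > tudomsep  (by palatalisation, unconditioned shift)
Esniken: start from *tudomkeb.
  rule 1 (pre-nasal raising): tudomkeb → tudumkeb
  rule 2 (unconditioned shift): tudumkeb → sudumkeb
  rule 3 (vowel merger): sudumkeb → sudumkib
  ⇒ Esniken sudumkib
No other proto-form is consistent with every reflex, so the reconstruction is *tudomkeb.

*tudomkeb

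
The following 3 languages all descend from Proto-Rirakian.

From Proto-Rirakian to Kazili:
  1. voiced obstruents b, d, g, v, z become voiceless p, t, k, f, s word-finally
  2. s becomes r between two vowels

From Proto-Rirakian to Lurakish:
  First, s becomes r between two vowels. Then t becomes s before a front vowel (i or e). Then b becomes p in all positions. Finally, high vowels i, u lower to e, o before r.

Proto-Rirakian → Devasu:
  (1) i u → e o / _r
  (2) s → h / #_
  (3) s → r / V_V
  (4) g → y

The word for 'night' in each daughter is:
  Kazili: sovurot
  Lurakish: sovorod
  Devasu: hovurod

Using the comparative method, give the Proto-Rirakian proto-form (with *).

Position 7: Kazili has t, Lurakish has d, Devasu has d. Lurakish preserves d here (none of its changes turn any other segment into d), so the proto-segment is *d.
Position 4: Kazili has u, Lurakish has o, Devasu has u. Kazili preserves u here (none of its changes turn any other segment into u), so the proto-segment is *u.
Position 5: Kazili has r, Lurakish has r, Devasu has r. Taking the neighbouring segments as reconstructed: Kazili r could go back to *s or *r; Lurakish r could go back to *s or *r; Devasu r can only go back to *s — the one source consistent with every daughter is *s.
This points to *sovusod. Verify forward in each daughter:
Kazili: start from *sovusod.
  rule 1 (final devoicing): sovusod → sovusot
  rule 2 (rhotacism): sovusot → sovurot
  ⇒ Kazili sovurot
Lurakish: *sovusod > sovurod > sovorod  (by rhotacism, pre-rhotic lowering)
Devasu: start from *sovusod.
  rule 1: no change — sovusod
  rule 2 (debuccalisation): sovusod → hovusod
  rule 3 (rhotacism): hovusod → hovurod
  rule 4: no change — hovurod
  ⇒ Devasu hovurod
*sovusod is the unique common source.

*sovusod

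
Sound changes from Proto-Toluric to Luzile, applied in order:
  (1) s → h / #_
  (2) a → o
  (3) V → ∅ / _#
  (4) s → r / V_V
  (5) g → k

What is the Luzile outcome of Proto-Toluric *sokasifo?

hokorif

Luzile: *sokasifo
  sokasifo → hokasifo   [debuccalisation]
  hokasifo → hokosifo   [vowel merger]
  hokosifo → hokosif   [apocope]
  hokosif → hokorif   [rhotacism]
  hokorif (rule 5 does not apply)
  giving Luzile hokorif.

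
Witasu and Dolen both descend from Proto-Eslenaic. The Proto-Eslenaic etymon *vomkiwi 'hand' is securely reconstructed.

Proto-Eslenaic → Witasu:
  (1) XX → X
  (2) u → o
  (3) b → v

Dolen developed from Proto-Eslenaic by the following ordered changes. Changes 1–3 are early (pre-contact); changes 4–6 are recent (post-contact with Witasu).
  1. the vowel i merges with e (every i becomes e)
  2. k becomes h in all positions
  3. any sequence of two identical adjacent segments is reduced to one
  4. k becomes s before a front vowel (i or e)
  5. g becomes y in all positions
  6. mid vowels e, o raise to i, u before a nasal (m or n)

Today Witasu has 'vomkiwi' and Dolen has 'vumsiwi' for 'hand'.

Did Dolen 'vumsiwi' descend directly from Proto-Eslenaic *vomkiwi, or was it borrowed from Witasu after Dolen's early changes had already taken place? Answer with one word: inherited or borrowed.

If inherited, *vomkiwi would pass through all of Dolen's changes:
Dolen: *vomkiwi
  vomkiwi → vomkewe   [vowel merger]
  vomkewe → vomhewe   [unconditioned shift]
  vomhewe (rule 3 does not apply)
  vomhewe (rule 4 does not apply)
  vomhewe (rule 5 does not apply)
  vomhewe → vumhewe   [pre-nasal raising]
  giving Dolen vumhewe.
If borrowed from Witasu 'vomkiwi' after the early changes, it would undergo only the recent ones:
  rule 4 (palatalisation): vomkiwi → vomsiwi
  rule 5 (unconditioned shift): no change (vomsiwi)
  rule 6 (pre-nasal raising): vomsiwi → vumsiwi
  ⇒ as a loan: vumsiwi
Dolen 'vumsiwi' matches the loan outcome 'vumsiwi', not the inherited 'vumhewe' — it skipped the early Dolen changes, so it was borrowed from Witasu.

borrowed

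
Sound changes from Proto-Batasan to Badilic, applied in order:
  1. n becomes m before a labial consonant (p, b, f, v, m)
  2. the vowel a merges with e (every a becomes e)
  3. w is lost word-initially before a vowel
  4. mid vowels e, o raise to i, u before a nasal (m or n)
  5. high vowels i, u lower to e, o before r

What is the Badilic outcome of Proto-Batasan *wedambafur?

Badilic: start from *wedambafur.
  rule 1: no change — wedambafur
  rule 2 (vowel merger): wedambafur → wedembefur
  rule 3 (glide loss): wedembefur → edembefur
  rule 4 (pre-nasal raising): edembefur → edimbefur
  rule 5 (pre-rhotic lowering): edimbefur → edimbefor
  ⇒ Badilic edimbefor

edimbefor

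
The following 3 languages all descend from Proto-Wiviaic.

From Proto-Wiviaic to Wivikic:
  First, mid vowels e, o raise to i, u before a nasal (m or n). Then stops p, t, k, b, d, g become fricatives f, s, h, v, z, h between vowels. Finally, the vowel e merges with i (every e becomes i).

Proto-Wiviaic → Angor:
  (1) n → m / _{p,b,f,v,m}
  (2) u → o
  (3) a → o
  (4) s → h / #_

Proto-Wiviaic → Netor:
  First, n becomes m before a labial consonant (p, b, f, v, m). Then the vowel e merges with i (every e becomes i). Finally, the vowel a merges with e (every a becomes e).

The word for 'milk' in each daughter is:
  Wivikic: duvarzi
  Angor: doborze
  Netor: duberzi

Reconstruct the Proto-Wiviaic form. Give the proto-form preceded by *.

*dubarze

Position 4: Wivikic has a, Angor has o, Netor has e. Wivikic preserves a here (none of its changes turn any other segment into a), so the proto-segment is *a.
Position 7: Wivikic has i, Angor has e, Netor has i. Angor preserves e here (none of its changes turn any other segment into e), so the proto-segment is *e.
Position 2: Wivikic has u, Angor has o, Netor has u. Netor preserves u here (none of its changes turn any other segment into u), so the proto-segment is *u.
Continuing position by position gives *dubarze; check it forward:
Wivikic: *dubarze > duvarze > duvarzi  (by intervocalic lenition, vowel merger)
Angor: *dubarze > dobarze > doborze  (by vowel merger, vowel merger)
Netor: *dubarze > dubarzi > duberzi  (by vowel merger, vowel merger)
No other proto-form is consistent with every reflex, so the reconstruction is *dubarze.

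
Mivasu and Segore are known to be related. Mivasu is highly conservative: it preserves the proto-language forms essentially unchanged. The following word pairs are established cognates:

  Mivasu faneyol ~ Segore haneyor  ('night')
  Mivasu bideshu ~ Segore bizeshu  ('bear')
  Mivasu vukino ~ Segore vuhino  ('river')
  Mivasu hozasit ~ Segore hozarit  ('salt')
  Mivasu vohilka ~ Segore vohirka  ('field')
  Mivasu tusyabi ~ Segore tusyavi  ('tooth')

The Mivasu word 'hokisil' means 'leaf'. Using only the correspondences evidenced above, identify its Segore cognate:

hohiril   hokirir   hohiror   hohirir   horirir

hohirir

vukino ~ vuhino — Mivasu k corresponds to Segore h between vowels (before a front vowel).
hozasit ~ hozarit — Mivasu s corresponds to Segore r between vowels (before a front vowel).
faneyol ~ haneyor — Mivasu l corresponds to Segore r word-finally.
Applying these to Mivasu 'hokisil':
  hokisil → hohisil   (k→h between vowels (before a front vowel))
  hohisil → hohiril   (s→r between vowels (before a front vowel))
  hohiril → hohirir   (l→r word-finally)
So the Segore cognate is 'hohirir'.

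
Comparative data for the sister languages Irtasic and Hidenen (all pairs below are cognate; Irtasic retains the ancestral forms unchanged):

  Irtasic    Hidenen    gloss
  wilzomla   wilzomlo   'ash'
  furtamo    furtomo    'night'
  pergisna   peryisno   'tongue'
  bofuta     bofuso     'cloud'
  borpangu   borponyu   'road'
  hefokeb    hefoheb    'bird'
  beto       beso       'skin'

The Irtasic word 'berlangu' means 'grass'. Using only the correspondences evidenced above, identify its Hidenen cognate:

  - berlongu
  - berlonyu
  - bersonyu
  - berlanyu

borpangu ~ borponyu — Irtasic a corresponds to Hidenen o after a consonant, before a nasal.
borpangu ~ borponyu — Irtasic g corresponds to Hidenen y after a consonant, before a back vowel.
Applying these to Irtasic 'berlangu':
  berlangu → berlongu   (a→o after a consonant, before a nasal)
  berlongu → berlonyu   (g→y after a consonant, before a back vowel)
So the Hidenen cognate is 'berlonyu'.

berlonyu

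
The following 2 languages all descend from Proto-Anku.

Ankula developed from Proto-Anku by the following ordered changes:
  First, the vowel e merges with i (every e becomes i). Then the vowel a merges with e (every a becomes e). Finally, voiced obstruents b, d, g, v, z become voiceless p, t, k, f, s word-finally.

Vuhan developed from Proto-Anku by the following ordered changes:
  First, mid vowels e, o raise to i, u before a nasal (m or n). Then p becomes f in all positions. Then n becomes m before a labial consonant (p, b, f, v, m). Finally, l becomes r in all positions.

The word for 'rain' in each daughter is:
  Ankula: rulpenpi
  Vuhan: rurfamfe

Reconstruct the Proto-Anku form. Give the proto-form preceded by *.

Position 7: Ankula has p, Vuhan has f. Taking the neighbouring segments as reconstructed: Ankula p can only go back to *p; Vuhan f could go back to *p or *f — the one source consistent with every daughter is *p.
Position 3: Ankula has l, Vuhan has r. Ankula preserves l here (none of its changes turn any other segment into l), so the proto-segment is *l.
Position 4: Ankula has p, Vuhan has f. Taking the neighbouring segments as reconstructed: Ankula p can only go back to *p; Vuhan f could go back to *p or *f — the one source consistent with every daughter is *p.
Continuing position by position gives *rulpanpe; check it forward:
Ankula: *rulpanpe > rulpanpi > rulpenpi  (by vowel merger, vowel merger)
Vuhan: *rulpanpe > rulfanfe > rulfamfe > rurfamfe  (by unconditioned shift, nasal place assimilation, unconditioned shift)
No other proto-form is consistent with every reflex, so the reconstruction is *rulpanpe.

*rulpanpe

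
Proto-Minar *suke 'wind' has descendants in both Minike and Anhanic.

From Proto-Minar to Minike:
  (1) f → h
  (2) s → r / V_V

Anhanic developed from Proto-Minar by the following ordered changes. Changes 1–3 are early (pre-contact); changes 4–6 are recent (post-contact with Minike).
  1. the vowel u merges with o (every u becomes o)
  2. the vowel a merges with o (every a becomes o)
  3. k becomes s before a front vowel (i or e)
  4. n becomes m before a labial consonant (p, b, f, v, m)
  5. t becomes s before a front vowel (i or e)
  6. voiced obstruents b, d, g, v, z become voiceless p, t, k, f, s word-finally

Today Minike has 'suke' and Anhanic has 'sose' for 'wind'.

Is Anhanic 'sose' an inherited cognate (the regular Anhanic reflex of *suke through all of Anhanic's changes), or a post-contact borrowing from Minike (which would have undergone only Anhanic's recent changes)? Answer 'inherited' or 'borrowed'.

inherited

If inherited, *suke would pass through all of Anhanic's changes:
Anhanic: *suke
  suke → soke   [vowel merger]
  soke (rule 2 does not apply)
  soke → sose   [palatalisation]
  sose (rule 4 does not apply)
  sose (rule 5 does not apply)
  sose (rule 6 does not apply)
  giving Anhanic sose.
If borrowed from Minike 'suke' after the early changes, it would undergo only the recent ones:
  rule 4 (nasal place assimilation): no change (suke)
  rule 5 (palatalisation): no change (suke)
  rule 6 (final devoicing): no change (suke)
  ⇒ as a loan: suke
Anhanic 'sose' matches the inherited outcome exactly, so it is an inherited cognate, not a loan.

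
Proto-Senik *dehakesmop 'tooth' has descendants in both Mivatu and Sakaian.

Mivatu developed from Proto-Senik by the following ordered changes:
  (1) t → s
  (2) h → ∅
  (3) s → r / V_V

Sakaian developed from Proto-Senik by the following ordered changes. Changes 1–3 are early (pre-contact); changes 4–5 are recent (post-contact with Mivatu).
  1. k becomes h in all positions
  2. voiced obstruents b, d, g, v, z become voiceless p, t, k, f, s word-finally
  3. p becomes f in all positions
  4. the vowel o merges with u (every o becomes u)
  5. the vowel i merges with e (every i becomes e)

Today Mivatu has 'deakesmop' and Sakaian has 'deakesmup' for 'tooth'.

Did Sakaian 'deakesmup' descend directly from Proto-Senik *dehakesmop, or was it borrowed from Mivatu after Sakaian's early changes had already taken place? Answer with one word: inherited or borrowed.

If inherited, *dehakesmop would pass through all of Sakaian's changes:
Sakaian: *dehakesmop
  dehakesmop → dehahesmop   [unconditioned shift]
  dehahesmop (rule 2 does not apply)
  dehahesmop → dehahesmof   [unconditioned shift]
  dehahesmof → dehahesmuf   [vowel merger]
  dehahesmuf (rule 5 does not apply)
  giving Sakaian dehahesmuf.
If borrowed from Mivatu 'deakesmop' after the early changes, it would undergo only the recent ones:
  rule 4 (vowel merger): deakesmop → deakesmup
  rule 5 (vowel merger): no change (deakesmup)
  ⇒ as a loan: deakesmup
Sakaian 'deakesmup' matches the loan outcome 'deakesmup', not the inherited 'dehahesmuf' — it skipped the early Sakaian changes, so it was borrowed from Mivatu.

borrowed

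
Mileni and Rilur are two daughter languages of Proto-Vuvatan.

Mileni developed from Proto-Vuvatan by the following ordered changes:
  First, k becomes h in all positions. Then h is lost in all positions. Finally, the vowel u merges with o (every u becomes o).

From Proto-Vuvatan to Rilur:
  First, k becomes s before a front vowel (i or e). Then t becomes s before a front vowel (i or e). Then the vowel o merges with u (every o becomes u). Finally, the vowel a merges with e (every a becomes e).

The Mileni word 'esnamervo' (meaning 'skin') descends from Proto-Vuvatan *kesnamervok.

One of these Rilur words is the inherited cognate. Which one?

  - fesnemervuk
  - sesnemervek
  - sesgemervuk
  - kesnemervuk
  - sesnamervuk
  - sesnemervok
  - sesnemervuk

sesnemervuk

Rilur: start from *kesnamervok.
  rule 1 (palatalisation): kesnamervok → sesnamervok
  rule 2: no change — sesnamervok
  rule 3 (vowel merger): sesnamervok → sesnamervuk
  rule 4 (vowel merger): sesnamervuk → sesnemervuk
  ⇒ Rilur sesnemervuk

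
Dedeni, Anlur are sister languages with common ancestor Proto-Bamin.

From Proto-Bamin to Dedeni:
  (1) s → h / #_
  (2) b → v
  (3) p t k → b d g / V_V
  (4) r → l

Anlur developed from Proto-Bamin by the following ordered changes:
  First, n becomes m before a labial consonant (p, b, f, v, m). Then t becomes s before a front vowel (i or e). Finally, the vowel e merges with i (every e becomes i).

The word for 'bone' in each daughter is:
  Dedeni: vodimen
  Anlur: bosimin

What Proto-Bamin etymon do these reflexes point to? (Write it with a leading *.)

Position 6: Dedeni has e, Anlur has i. Dedeni preserves e here (none of its changes turn any other segment into e), so the proto-segment is *e.
Position 1: Dedeni has v, Anlur has b. Anlur preserves b here (none of its changes turn any other segment into b), so the proto-segment is *b.
Verify the candidate proto-form against each daughter:
Dedeni: *botimen
  botimen (rule 1 does not apply)
  botimen → votimen   [unconditioned shift]
  votimen → vodimen   [intervocalic voicing]
  vodimen (rule 4 does not apply)
  giving Dedeni vodimen.
Anlur: *botimen
  botimen (rule 1 does not apply)
  botimen → bosimen   [palatalisation]
  bosimen → bosimin   [vowel merger]
  giving Anlur bosimin.
No other proto-form is consistent with every reflex, so the reconstruction is *botimen.

*botimen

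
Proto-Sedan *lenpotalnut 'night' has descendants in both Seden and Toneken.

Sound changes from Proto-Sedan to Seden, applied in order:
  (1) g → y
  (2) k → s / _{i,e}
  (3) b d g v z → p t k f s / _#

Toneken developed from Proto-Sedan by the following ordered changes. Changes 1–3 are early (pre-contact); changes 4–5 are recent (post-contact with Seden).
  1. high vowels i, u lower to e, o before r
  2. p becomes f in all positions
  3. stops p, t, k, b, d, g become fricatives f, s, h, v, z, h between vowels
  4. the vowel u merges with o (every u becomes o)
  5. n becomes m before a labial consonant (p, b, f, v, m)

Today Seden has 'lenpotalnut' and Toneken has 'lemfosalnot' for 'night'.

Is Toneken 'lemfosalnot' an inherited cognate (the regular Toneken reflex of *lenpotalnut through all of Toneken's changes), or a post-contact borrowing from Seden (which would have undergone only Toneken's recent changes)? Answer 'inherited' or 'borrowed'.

If inherited, *lenpotalnut would pass through all of Toneken's changes:
Toneken: *lenpotalnut
  lenpotalnut (rule 1 does not apply)
  lenpotalnut → lenfotalnut   [unconditioned shift]
  lenfotalnut → lenfosalnut   [intervocalic lenition]
  lenfosalnut → lenfosalnot   [vowel merger]
  lenfosalnot → lemfosalnot   [nasal place assimilation]
  giving Toneken lemfosalnot.
If borrowed from Seden 'lenpotalnut' after the early changes, it would undergo only the recent ones:
  rule 4 (vowel merger): lenpotalnut → lenpotalnot
  rule 5 (nasal place assimilation): lenpotalnot → lempotalnot
  ⇒ as a loan: lempotalnot
Toneken 'lemfosalnot' matches the inherited outcome exactly, so it is an inherited cognate, not a loan.

inherited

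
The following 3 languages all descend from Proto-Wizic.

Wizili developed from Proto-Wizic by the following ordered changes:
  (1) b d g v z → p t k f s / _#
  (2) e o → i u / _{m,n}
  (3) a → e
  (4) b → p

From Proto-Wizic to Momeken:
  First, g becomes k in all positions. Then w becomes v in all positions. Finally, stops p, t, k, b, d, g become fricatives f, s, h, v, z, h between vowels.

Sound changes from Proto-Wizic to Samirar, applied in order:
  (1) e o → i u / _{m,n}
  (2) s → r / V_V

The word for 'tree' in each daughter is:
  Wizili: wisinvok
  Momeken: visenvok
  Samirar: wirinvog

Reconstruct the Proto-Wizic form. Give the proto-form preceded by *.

*wisenvog

Position 3: Wizili has s, Momeken has s, Samirar has r. Taking the neighbouring segments as reconstructed: Wizili s can only go back to *s; Momeken s could go back to *t or *s; Samirar r could go back to *s or *r — the one source consistent with every daughter is *s.
Position 8: Wizili has k, Momeken has k, Samirar has g. Samirar preserves g here (none of its changes turn any other segment into g), so the proto-segment is *g.
Position 4: Wizili has i, Momeken has e, Samirar has i. Momeken preserves e here (none of its changes turn any other segment into e), so the proto-segment is *e.
Continuing position by position gives *wisenvog; check it forward:
Wizili: *wisenvog
  wisenvog → wisenvok   [final devoicing]
  wisenvok → wisinvok   [pre-nasal raising]
  wisinvok (rule 3 does not apply)
  wisinvok (rule 4 does not apply)
  giving Wizili wisinvok.
Momeken: *wisenvog > wisenvok > visenvok  (by unconditioned shift, unconditioned shift)
Samirar: *wisenvog
  wisenvog → wisinvog   [pre-nasal raising]
  wisinvog → wirinvog   [rhotacism]
  giving Samirar wirinvog.
*wisenvog is the unique common source.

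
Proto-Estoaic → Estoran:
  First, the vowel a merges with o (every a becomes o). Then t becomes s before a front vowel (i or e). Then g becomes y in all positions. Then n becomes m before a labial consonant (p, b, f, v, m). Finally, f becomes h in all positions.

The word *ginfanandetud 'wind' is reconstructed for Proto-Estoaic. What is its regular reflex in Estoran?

Estoran: *ginfanandetud > ginfonondetud > yinfonondetud > yimfonondetud > yimhonondetud  (by vowel merger, unconditioned shift, nasal place assimilation, unconditioned shift)

yimhonondetud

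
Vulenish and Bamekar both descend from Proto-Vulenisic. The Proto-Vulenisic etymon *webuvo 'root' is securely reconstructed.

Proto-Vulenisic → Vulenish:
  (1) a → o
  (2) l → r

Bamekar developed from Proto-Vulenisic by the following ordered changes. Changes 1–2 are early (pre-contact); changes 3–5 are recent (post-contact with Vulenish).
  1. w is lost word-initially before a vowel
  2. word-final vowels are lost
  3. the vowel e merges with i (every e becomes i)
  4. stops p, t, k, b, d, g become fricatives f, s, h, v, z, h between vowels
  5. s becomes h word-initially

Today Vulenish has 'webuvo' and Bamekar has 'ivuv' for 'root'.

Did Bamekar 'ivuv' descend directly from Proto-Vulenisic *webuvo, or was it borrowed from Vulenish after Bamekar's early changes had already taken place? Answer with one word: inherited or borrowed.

inherited

If inherited, *webuvo would pass through all of Bamekar's changes:
Bamekar: *webuvo
  webuvo → ebuvo   [glide loss]
  ebuvo → ebuv   [apocope]
  ebuv → ibuv   [vowel merger]
  ibuv → ivuv   [intervocalic lenition]
  ivuv (rule 5 does not apply)
  giving Bamekar ivuv.
If borrowed from Vulenish 'webuvo' after the early changes, it would undergo only the recent ones:
  rule 3 (vowel merger): webuvo → wibuvo
  rule 4 (intervocalic lenition): wibuvo → wivuvo
  rule 5 (debuccalisation): no change (wivuvo)
  ⇒ as a loan: wivuvo
Bamekar 'ivuv' matches the inherited outcome exactly, so it is an inherited cognate, not a loan.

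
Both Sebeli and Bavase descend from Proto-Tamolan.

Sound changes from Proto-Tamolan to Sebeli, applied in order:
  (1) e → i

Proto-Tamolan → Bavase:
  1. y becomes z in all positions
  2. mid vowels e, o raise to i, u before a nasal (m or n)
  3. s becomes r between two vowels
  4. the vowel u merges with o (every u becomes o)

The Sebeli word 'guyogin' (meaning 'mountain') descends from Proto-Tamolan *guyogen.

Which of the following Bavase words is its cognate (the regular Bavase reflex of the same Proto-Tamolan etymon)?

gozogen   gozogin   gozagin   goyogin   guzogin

Bavase: start from *guyogen.
  rule 1 (unconditioned shift): guyogen → guzogen
  rule 2 (pre-nasal raising): guzogen → guzogin
  rule 3: no change — guzogin
  rule 4 (vowel merger): guzogin → gozogin
  ⇒ Bavase gozogin
Among the options, 'gozogin' alone shows every Bavase change applied in order.

gozogin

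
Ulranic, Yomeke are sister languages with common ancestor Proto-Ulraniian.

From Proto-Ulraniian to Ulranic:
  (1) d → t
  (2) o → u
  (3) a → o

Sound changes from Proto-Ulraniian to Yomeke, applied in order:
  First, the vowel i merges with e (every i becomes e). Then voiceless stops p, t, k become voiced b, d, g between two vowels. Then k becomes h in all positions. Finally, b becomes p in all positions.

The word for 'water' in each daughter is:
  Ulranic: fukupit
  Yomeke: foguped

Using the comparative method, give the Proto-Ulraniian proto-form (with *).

*fokupid

Position 3: Ulranic has k, Yomeke has g. Ulranic preserves k here (none of its changes turn any other segment into k), so the proto-segment is *k.
Position 7: Ulranic has t, Yomeke has d. Taking the neighbouring segments as reconstructed: Ulranic t could go back to *t or *d; Yomeke d can only go back to *d — the one source consistent with every daughter is *d.
Verify the candidate proto-form against each daughter:
Ulranic: *fokupid > fokupit > fukupit  (by unconditioned shift, vowel merger)
Yomeke: start from *fokupid.
  rule 1 (vowel merger): fokupid → fokuped
  rule 2 (intervocalic voicing): fokuped → fogubed
  rule 3: no change — fogubed
  rule 4 (unconditioned shift): fogubed → foguped
  ⇒ Yomeke foguped
Only *fokupid yields all of Ulranic fukupit, Yomeke foguped.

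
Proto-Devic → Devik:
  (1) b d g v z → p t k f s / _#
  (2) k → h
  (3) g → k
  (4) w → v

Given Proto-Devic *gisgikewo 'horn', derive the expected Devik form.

kiskihevo

Devik: *gisgikewo
  gisgikewo (rule 1 does not apply)
  gisgikewo → gisgihewo   [unconditioned shift]
  gisgihewo → kiskihewo   [unconditioned shift]
  kiskihewo → kiskihevo   [unconditioned shift]
  giving Devik kiskihevo.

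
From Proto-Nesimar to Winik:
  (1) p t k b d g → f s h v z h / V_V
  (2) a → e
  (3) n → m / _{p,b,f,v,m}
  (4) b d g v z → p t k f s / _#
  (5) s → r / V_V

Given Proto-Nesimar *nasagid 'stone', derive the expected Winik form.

Winik: *nasagid
  nasagid → nasahid   [intervocalic lenition]
  nasahid → nesehid   [vowel merger]
  nesehid (rule 3 does not apply)
  nesehid → nesehit   [final devoicing]
  nesehit → nerehit   [rhotacism]
  giving Winik nerehit.

nerehit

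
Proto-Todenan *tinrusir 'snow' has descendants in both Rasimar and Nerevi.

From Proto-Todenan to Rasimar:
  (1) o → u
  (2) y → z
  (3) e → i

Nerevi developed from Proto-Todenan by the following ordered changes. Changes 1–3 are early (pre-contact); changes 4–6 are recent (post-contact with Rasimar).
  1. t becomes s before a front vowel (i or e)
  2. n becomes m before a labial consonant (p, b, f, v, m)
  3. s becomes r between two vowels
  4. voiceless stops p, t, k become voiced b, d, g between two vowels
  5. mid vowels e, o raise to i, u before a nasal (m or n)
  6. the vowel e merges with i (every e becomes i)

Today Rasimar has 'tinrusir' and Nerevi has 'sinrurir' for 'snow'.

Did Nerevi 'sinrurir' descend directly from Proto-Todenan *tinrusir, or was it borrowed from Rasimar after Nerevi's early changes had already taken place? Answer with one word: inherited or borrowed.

inherited

If inherited, *tinrusir would pass through all of Nerevi's changes:
Nerevi: start from *tinrusir.
  rule 1 (palatalisation): tinrusir → sinrusir
  rule 2: no change — sinrusir
  rule 3 (rhotacism): sinrusir → sinrurir
  rule 4: no change — sinrurir
  rule 5: no change — sinrurir
  rule 6: no change — sinrurir
  ⇒ Nerevi sinrurir
If borrowed from Rasimar 'tinrusir' after the early changes, it would undergo only the recent ones:
  rule 4 (intervocalic voicing): no change (tinrusir)
  rule 5 (pre-nasal raising): no change (tinrusir)
  rule 6 (vowel merger): no change (tinrusir)
  ⇒ as a loan: tinrusir
Nerevi 'sinrurir' matches the inherited outcome exactly, so it is an inherited cognate, not a loan.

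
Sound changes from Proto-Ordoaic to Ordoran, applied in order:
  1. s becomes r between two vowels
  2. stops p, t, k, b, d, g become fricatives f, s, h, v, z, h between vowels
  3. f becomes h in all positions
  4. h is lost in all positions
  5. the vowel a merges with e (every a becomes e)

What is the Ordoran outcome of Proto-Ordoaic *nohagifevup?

noeievup

Ordoran: *nohagifevup > nohahifevup > nohahihevup > noaievup > noeievup  (by intervocalic lenition, unconditioned shift, h-loss, vowel merger)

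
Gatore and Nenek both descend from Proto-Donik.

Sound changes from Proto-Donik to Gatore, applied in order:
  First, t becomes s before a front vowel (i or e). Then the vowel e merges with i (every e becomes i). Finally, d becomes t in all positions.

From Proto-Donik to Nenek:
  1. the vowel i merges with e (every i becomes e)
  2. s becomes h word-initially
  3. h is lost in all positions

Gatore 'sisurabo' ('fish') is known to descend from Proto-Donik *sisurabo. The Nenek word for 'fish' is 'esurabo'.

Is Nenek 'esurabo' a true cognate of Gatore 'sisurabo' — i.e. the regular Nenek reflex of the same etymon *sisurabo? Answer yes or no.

Derive the expected Nenek reflex of *sisurabo:
Nenek: *sisurabo
  sisurabo → sesurabo   [vowel merger]
  sesurabo → hesurabo   [debuccalisation]
  hesurabo → esurabo   [h-loss]
  giving Nenek esurabo.
Nenek 'esurabo' matches the regular reflex exactly, so the pair is cognate.

yes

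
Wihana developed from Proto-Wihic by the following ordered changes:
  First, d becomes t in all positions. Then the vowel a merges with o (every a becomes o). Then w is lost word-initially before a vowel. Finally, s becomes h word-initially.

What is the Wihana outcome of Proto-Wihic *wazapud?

ozoput

Wihana: *wazapud
  wazapud → wazaput   [unconditioned shift]
  wazaput → wozoput   [vowel merger]
  wozoput → ozoput   [glide loss]
  ozoput (rule 4 does not apply)
  giving Wihana ozoput.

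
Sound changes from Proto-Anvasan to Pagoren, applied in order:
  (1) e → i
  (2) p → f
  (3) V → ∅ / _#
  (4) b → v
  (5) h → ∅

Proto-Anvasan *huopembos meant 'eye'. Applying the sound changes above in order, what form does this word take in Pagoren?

uofimvos

Pagoren: *huopembos > huopimbos > huofimbos > huofimvos > uofimvos  (by vowel merger, unconditioned shift, unconditioned shift, h-loss)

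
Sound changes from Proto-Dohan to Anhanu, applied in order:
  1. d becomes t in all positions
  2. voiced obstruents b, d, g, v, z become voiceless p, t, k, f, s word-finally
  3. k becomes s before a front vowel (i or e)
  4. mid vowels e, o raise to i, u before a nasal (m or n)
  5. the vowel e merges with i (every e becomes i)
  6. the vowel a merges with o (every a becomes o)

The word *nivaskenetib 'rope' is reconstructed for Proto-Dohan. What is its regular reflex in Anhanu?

nivossinitip

Anhanu: start from *nivaskenetib.
  rule 1: no change — nivaskenetib
  rule 2 (final devoicing): nivaskenetib → nivaskenetip
  rule 3 (palatalisation): nivaskenetip → nivassenetip
  rule 4 (pre-nasal raising): nivassenetip → nivassinetip
  rule 5 (vowel merger): nivassinetip → nivassinitip
  rule 6 (vowel merger): nivassinitip → nivossinitip
  ⇒ Anhanu nivossinitip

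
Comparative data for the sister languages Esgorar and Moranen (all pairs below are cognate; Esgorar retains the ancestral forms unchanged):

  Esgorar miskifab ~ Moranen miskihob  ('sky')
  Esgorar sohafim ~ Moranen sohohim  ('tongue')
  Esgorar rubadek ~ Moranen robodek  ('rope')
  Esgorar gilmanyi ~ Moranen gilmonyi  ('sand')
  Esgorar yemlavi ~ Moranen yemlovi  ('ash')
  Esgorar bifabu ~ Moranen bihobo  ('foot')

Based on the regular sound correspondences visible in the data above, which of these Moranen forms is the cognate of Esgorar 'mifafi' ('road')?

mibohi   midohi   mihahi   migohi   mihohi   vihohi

mihohi

miskifab ~ miskihob, bifabu ~ bihobo — Esgorar f corresponds to Moranen h between vowels (before a back vowel).
sohafim ~ sohohim — Esgorar a corresponds to Moranen o after a consonant, before a labial obstruent.
sohafim ~ sohohim — Esgorar f corresponds to Moranen h between vowels (before a front vowel).
Applying these to Esgorar 'mifafi':
  mifafi → mihafi   (f→h between vowels (before a back vowel))
  mihafi → mihofi   (a→o after a consonant, before a labial obstruent)
  mihofi → mihohi   (f→h between vowels (before a front vowel))
So the Moranen cognate is 'mihohi'.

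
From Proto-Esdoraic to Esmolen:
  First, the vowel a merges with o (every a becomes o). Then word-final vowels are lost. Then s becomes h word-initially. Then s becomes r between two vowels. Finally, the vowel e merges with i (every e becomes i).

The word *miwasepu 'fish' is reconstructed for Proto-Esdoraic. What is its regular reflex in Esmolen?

Esmolen: start from *miwasepu.
  rule 1 (vowel merger): miwasepu → miwosepu
  rule 2 (apocope): miwosepu → miwosep
  rule 3: no change — miwosep
  rule 4 (rhotacism): miwosep → miworep
  rule 5 (vowel merger): miworep → miworip
  ⇒ Esmolen miworip

miworip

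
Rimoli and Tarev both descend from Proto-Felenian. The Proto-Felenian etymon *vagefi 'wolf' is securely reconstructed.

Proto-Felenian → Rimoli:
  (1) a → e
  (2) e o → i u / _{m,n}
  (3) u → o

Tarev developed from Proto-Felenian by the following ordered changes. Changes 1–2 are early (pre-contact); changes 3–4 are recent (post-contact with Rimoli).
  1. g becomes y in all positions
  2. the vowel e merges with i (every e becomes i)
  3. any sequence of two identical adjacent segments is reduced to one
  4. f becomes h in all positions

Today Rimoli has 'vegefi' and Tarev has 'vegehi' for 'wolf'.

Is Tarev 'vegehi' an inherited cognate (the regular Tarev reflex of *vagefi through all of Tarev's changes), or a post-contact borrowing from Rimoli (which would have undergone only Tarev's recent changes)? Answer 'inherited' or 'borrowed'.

borrowed

If inherited, *vagefi would pass through all of Tarev's changes:
Tarev: *vagefi
  vagefi → vayefi   [unconditioned shift]
  vayefi → vayifi   [vowel merger]
  vayifi (rule 3 does not apply)
  vayifi → vayihi   [unconditioned shift]
  giving Tarev vayihi.
If borrowed from Rimoli 'vegefi' after the early changes, it would undergo only the recent ones:
  rule 3 (degemination): no change (vegefi)
  rule 4 (unconditioned shift): vegefi → vegehi
  ⇒ as a loan: vegehi
Tarev 'vegehi' matches the loan outcome 'vegehi', not the inherited 'vayihi' — it skipped the early Tarev changes, so it was borrowed from Rimoli.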